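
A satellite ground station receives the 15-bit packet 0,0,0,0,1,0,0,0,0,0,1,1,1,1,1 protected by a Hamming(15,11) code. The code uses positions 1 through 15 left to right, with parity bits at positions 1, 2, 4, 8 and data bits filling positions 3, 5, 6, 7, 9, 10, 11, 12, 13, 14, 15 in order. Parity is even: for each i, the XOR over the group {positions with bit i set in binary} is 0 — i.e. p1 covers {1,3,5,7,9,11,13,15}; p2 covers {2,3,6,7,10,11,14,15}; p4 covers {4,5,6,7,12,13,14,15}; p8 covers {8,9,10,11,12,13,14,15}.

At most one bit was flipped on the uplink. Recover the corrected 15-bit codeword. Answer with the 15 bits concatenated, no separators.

s1 (pos 1,3,5,7,9,11,13,15): 0⊕0⊕1⊕0⊕0⊕1⊕1⊕1 = 0
s2 (pos 2,3,6,7,10,11,14,15): 0⊕0⊕0⊕0⊕0⊕1⊕1⊕1 = 1
s4 (pos 4,5,6,7,12,13,14,15): 0⊕1⊕0⊕0⊕1⊕1⊕1⊕1 = 1
s8 (pos 8,9,10,11,12,13,14,15): 0⊕0⊕0⊕1⊕1⊕1⊕1⊕1 = 1
Syndrome s8…s1 = 1110 → error at position 14.
Flip position 14: 000010000011111 → 000010000011101

000010000011101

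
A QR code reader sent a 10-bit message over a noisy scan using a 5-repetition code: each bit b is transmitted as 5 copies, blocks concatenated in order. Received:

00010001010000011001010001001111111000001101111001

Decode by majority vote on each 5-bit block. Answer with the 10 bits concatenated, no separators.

0001011011

Block 1 (00010): 1 one → 0
Block 2 (00101): 2 ones → 0
Block 3 (00000): 0 ones → 0
Block 4 (11001): 3 ones → 1
Block 5 (01000): 1 one → 0
Block 6 (10011): 3 ones → 1
Block 7 (11111): 5 ones → 1
Block 8 (00000): 0 ones → 0
Block 9 (11011): 4 ones → 1
Block 10 (11001): 3 ones → 1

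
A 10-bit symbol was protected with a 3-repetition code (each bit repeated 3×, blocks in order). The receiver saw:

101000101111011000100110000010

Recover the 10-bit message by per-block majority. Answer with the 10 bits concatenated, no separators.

Block 1 (101): 2 ones → 1
Block 2 (000): 0 ones → 0
Block 3 (101): 2 ones → 1
Block 4 (111): 3 ones → 1
Block 5 (011): 2 ones → 1
Block 6 (000): 0 ones → 0
Block 7 (100): 1 one → 0
Block 8 (110): 2 ones → 1
Block 9 (000): 0 ones → 0
Block 10 (010): 1 one → 0

1011100100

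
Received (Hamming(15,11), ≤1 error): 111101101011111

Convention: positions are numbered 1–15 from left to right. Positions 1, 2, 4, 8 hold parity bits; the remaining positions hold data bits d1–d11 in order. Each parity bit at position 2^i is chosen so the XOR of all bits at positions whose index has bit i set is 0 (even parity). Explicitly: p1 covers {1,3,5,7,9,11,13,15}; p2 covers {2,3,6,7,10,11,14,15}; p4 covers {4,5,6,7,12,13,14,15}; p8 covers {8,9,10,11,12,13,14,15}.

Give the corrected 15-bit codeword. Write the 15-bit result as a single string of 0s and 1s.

s1 (pos 1,3,5,7,9,11,13,15): 1⊕1⊕0⊕1⊕1⊕1⊕1⊕1 = 1
s2 (pos 2,3,6,7,10,11,14,15): 1⊕1⊕1⊕1⊕0⊕1⊕1⊕1 = 1
s4 (pos 4,5,6,7,12,13,14,15): 1⊕0⊕1⊕1⊕1⊕1⊕1⊕1 = 1
s8 (pos 8,9,10,11,12,13,14,15): 0⊕1⊕0⊕1⊕1⊕1⊕1⊕1 = 0
Syndrome s8…s1 = 0111 → error at position 7.
Flip position 7: 111101101011111 → 111101001011111

111101001011111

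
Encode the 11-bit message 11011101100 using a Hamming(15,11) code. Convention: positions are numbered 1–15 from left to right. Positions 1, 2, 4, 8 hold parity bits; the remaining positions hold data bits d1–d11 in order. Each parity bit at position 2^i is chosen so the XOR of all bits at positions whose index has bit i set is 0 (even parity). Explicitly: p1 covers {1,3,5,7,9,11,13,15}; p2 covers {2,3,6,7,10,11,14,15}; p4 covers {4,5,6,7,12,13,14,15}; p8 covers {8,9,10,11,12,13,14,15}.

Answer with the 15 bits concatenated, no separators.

111010101101100

Place data at non-parity positions: p1 p2 1 p4 1 0 1 p8 1 1 0 1 1 0 0
p1 (pos 1,3,5,7,9,11,13,15): XOR of data positions = 1⊕1⊕1⊕1⊕0⊕1⊕0 = 1
p2 (pos 2,3,6,7,10,11,14,15): XOR of data positions = 1⊕0⊕1⊕1⊕0⊕0⊕0 = 1
p4 (pos 4,5,6,7,12,13,14,15): XOR of data positions = 1⊕0⊕1⊕1⊕1⊕0⊕0 = 0
p8 (pos 8,9,10,11,12,13,14,15): XOR of data positions = 1⊕1⊕0⊕1⊕1⊕0⊕0 = 0
Codeword: 111010101101100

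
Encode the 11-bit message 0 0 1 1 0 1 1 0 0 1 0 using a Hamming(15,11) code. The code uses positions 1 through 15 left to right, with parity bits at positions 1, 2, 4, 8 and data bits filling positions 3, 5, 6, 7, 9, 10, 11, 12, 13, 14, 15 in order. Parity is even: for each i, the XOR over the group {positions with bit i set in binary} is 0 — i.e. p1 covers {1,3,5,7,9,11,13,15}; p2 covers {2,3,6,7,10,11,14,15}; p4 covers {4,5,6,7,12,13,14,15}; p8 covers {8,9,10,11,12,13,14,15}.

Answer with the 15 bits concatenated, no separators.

Place data at non-parity positions: p1 p2 0 p4 0 1 1 p8 0 1 1 0 0 1 0
p1 (pos 1,3,5,7,9,11,13,15): XOR of data positions = 0⊕0⊕1⊕0⊕1⊕0⊕0 = 0
p2 (pos 2,3,6,7,10,11,14,15): XOR of data positions = 0⊕1⊕1⊕1⊕1⊕1⊕0 = 1
p4 (pos 4,5,6,7,12,13,14,15): XOR of data positions = 0⊕1⊕1⊕0⊕0⊕1⊕0 = 1
p8 (pos 8,9,10,11,12,13,14,15): XOR of data positions = 0⊕1⊕1⊕0⊕0⊕1⊕0 = 1
Codeword: 010101110110010

010101110110010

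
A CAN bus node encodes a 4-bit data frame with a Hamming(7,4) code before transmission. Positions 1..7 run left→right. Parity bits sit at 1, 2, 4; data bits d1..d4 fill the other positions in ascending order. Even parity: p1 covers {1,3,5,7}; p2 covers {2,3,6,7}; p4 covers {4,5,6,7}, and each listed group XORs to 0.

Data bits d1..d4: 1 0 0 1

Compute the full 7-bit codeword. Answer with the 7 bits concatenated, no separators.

Place data at non-parity positions: p1 p2 1 p4 0 0 1
p1 (pos 1,3,5,7): XOR of data positions = 1⊕0⊕1 = 0
p2 (pos 2,3,6,7): XOR of data positions = 1⊕0⊕1 = 0
p4 (pos 4,5,6,7): XOR of data positions = 0⊕0⊕1 = 1
Codeword: 0011001

0011001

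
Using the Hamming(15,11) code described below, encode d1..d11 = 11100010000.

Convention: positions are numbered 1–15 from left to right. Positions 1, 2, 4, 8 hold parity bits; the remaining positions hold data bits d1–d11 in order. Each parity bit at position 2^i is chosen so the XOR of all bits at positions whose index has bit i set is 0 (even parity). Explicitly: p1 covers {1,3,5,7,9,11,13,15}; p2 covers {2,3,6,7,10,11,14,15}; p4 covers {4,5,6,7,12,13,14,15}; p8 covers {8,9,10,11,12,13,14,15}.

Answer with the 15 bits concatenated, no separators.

Place data at non-parity positions: p1 p2 1 p4 1 1 0 p8 0 0 1 0 0 0 0
p1 (pos 1,3,5,7,9,11,13,15): XOR of data positions = 1⊕1⊕0⊕0⊕1⊕0⊕0 = 1
p2 (pos 2,3,6,7,10,11,14,15): XOR of data positions = 1⊕1⊕0⊕0⊕1⊕0⊕0 = 1
p4 (pos 4,5,6,7,12,13,14,15): XOR of data positions = 1⊕1⊕0⊕0⊕0⊕0⊕0 = 0
p8 (pos 8,9,10,11,12,13,14,15): XOR of data positions = 0⊕0⊕1⊕0⊕0⊕0⊕0 = 1
Codeword: 111011010010000

111011010010000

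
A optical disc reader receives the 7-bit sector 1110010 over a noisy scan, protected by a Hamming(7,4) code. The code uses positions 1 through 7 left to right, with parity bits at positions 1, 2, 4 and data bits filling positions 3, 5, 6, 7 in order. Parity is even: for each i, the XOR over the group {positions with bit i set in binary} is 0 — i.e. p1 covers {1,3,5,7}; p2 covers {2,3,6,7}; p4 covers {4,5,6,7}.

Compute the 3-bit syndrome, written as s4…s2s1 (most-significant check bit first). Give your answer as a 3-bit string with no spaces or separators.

110

s1 (pos 1,3,5,7): 1⊕1⊕0⊕0 = 0
s2 (pos 2,3,6,7): 1⊕1⊕1⊕0 = 1
s4 (pos 4,5,6,7): 0⊕0⊕1⊕0 = 1
Syndrome s4…s1 = 110 → error at position 6.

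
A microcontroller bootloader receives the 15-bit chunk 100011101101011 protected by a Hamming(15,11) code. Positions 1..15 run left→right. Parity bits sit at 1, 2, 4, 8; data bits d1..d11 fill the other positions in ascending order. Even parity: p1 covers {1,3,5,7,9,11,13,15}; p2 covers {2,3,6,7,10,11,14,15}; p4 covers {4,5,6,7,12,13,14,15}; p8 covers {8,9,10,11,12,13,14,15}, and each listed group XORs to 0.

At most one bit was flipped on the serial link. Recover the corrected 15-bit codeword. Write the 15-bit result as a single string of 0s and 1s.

100011101111011

s1 (pos 1,3,5,7,9,11,13,15): 1⊕0⊕1⊕1⊕1⊕0⊕0⊕1 = 1
s2 (pos 2,3,6,7,10,11,14,15): 0⊕0⊕1⊕1⊕1⊕0⊕1⊕1 = 1
s4 (pos 4,5,6,7,12,13,14,15): 0⊕1⊕1⊕1⊕1⊕0⊕1⊕1 = 0
s8 (pos 8,9,10,11,12,13,14,15): 0⊕1⊕1⊕0⊕1⊕0⊕1⊕1 = 1
Syndrome s8…s1 = 1011 → error at position 11.
Flip position 11: 100011101101011 → 100011101111011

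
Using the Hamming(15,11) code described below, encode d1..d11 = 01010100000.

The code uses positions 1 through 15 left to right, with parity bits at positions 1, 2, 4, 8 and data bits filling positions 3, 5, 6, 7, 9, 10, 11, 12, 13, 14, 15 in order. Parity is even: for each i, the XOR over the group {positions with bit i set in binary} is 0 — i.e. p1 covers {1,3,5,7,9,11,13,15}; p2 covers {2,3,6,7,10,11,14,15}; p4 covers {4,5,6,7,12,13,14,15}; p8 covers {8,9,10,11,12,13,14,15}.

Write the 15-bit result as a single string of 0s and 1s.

Place data at non-parity positions: p1 p2 0 p4 1 0 1 p8 0 1 0 0 0 0 0
p1 (pos 1,3,5,7,9,11,13,15): XOR of data positions = 0⊕1⊕1⊕0⊕0⊕0⊕0 = 0
p2 (pos 2,3,6,7,10,11,14,15): XOR of data positions = 0⊕0⊕1⊕1⊕0⊕0⊕0 = 0
p4 (pos 4,5,6,7,12,13,14,15): XOR of data positions = 1⊕0⊕1⊕0⊕0⊕0⊕0 = 0
p8 (pos 8,9,10,11,12,13,14,15): XOR of data positions = 0⊕1⊕0⊕0⊕0⊕0⊕0 = 1
Codeword: 000010110100000

000010110100000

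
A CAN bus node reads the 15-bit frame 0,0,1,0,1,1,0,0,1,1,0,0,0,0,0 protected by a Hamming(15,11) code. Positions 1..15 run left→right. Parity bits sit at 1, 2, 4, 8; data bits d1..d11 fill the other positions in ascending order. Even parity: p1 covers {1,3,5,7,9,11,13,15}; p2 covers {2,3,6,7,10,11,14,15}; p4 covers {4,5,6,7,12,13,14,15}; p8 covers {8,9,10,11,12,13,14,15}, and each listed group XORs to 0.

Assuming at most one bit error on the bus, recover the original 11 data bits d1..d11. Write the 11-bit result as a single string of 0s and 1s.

s1 (pos 1,3,5,7,9,11,13,15): 0⊕1⊕1⊕0⊕1⊕0⊕0⊕0 = 1
s2 (pos 2,3,6,7,10,11,14,15): 0⊕1⊕1⊕0⊕1⊕0⊕0⊕0 = 1
s4 (pos 4,5,6,7,12,13,14,15): 0⊕1⊕1⊕0⊕0⊕0⊕0⊕0 = 0
s8 (pos 8,9,10,11,12,13,14,15): 0⊕1⊕1⊕0⊕0⊕0⊕0⊕0 = 0
Syndrome s8…s1 = 0011 → error at position 3.
Flip position 3: 001011001100000 → 000011001100000
Read data bits from positions 3,5,6,7,9,10,11,12,13,14,15: 01101100000

01101100000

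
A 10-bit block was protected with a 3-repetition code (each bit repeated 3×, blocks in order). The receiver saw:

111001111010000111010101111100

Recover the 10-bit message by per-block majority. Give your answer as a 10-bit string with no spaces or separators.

1010010110

Block 1 (111): 3 ones → 1
Block 2 (001): 1 one → 0
Block 3 (111): 3 ones → 1
Block 4 (010): 1 one → 0
Block 5 (000): 0 ones → 0
Block 6 (111): 3 ones → 1
Block 7 (010): 1 one → 0
Block 8 (101): 2 ones → 1
Block 9 (111): 3 ones → 1
Block 10 (100): 1 one → 0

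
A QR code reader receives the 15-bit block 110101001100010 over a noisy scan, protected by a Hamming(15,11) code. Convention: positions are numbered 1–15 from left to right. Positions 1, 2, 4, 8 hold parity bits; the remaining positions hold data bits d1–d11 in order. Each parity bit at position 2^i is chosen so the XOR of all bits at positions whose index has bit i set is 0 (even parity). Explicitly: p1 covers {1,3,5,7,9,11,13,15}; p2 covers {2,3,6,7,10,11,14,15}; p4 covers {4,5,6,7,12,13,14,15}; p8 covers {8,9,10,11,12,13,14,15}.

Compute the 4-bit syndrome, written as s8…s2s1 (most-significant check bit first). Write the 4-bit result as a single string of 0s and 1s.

s1 (pos 1,3,5,7,9,11,13,15): 1⊕0⊕0⊕0⊕1⊕0⊕0⊕0 = 0
s2 (pos 2,3,6,7,10,11,14,15): 1⊕0⊕1⊕0⊕1⊕0⊕1⊕0 = 0
s4 (pos 4,5,6,7,12,13,14,15): 1⊕0⊕1⊕0⊕0⊕0⊕1⊕0 = 1
s8 (pos 8,9,10,11,12,13,14,15): 0⊕1⊕1⊕0⊕0⊕0⊕1⊕0 = 1
Syndrome s8…s1 = 1100 → error at position 12.

1100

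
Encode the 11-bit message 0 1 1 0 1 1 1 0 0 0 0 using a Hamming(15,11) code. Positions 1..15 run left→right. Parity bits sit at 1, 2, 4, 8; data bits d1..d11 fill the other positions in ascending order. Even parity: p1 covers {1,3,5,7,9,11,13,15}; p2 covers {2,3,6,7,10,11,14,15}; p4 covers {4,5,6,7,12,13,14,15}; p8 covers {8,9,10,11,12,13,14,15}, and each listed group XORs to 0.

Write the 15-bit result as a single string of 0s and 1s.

Place data at non-parity positions: p1 p2 0 p4 1 1 0 p8 1 1 1 0 0 0 0
p1 (pos 1,3,5,7,9,11,13,15): XOR of data positions = 0⊕1⊕0⊕1⊕1⊕0⊕0 = 1
p2 (pos 2,3,6,7,10,11,14,15): XOR of data positions = 0⊕1⊕0⊕1⊕1⊕0⊕0 = 1
p4 (pos 4,5,6,7,12,13,14,15): XOR of data positions = 1⊕1⊕0⊕0⊕0⊕0⊕0 = 0
p8 (pos 8,9,10,11,12,13,14,15): XOR of data positions = 1⊕1⊕1⊕0⊕0⊕0⊕0 = 1
Codeword: 110011011110000

110011011110000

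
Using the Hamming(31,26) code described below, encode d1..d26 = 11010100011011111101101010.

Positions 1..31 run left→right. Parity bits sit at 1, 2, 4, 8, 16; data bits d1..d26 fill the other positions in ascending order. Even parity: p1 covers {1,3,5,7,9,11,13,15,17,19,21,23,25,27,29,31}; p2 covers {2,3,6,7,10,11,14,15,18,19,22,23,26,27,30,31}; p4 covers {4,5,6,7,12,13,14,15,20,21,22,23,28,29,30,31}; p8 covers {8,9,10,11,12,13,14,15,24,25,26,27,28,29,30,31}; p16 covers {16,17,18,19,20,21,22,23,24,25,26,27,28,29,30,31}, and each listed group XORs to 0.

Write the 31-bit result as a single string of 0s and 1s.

0110101101000110011111101101010

Place data at non-parity positions: p1 p2 1 p4 1 0 1 p8 0 1 0 0 0 1 1 p16 0 1 1 1 1 1 1 0 1 1 0 1 0 1 0
p1 (pos 1,3,5,7,9,11,13,15,17,19,21,23,25,27,29,31): XOR of data positions = 1⊕1⊕1⊕0⊕0⊕0⊕1⊕0⊕1⊕1⊕1⊕1⊕0⊕0⊕0 = 0
p2 (pos 2,3,6,7,10,11,14,15,18,19,22,23,26,27,30,31): XOR of data positions = 1⊕0⊕1⊕1⊕0⊕1⊕1⊕1⊕1⊕1⊕1⊕1⊕0⊕1⊕0 = 1
p4 (pos 4,5,6,7,12,13,14,15,20,21,22,23,28,29,30,31): XOR of data positions = 1⊕0⊕1⊕0⊕0⊕1⊕1⊕1⊕1⊕1⊕1⊕1⊕0⊕1⊕0 = 0
p8 (pos 8,9,10,11,12,13,14,15,24,25,26,27,28,29,30,31): XOR of data positions = 0⊕1⊕0⊕0⊕0⊕1⊕1⊕0⊕1⊕1⊕0⊕1⊕0⊕1⊕0 = 1
p16 (pos 16,17,18,19,20,21,22,23,24,25,26,27,28,29,30,31): XOR of data positions = 0⊕1⊕1⊕1⊕1⊕1⊕1⊕0⊕1⊕1⊕0⊕1⊕0⊕1⊕0 = 0
Codeword: 0110101101000110011111101101010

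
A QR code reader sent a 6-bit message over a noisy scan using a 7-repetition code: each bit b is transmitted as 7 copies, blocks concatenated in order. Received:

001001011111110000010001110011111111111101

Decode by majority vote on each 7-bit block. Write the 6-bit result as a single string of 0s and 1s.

Block 1 (0010010): 2 ones → 0
Block 2 (1111111): 7 ones → 1
Block 3 (0000010): 1 one → 0
Block 4 (0011100): 3 ones → 0
Block 5 (1111111): 7 ones → 1
Block 6 (1111101): 6 ones → 1

010011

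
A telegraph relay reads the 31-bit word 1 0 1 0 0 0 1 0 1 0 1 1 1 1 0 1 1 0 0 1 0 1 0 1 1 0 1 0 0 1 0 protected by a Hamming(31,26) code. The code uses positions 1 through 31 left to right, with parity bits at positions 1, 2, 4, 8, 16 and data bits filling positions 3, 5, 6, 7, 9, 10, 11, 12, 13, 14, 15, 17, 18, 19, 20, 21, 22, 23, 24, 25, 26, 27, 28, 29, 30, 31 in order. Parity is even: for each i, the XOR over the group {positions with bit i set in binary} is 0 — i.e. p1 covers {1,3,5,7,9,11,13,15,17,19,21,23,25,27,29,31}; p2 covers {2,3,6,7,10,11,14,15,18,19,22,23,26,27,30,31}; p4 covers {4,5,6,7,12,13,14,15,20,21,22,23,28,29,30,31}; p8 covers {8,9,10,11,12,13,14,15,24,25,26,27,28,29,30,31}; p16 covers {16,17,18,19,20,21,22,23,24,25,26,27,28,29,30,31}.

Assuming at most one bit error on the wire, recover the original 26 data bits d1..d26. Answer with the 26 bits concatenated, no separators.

10011011111100101011010010

s1 (pos 1,3,5,7,9,11,13,15,17,19,21,23,25,27,29,31): 1⊕1⊕0⊕1⊕1⊕1⊕1⊕0⊕1⊕0⊕0⊕0⊕1⊕1⊕0⊕0 = 1
s2 (pos 2,3,6,7,10,11,14,15,18,19,22,23,26,27,30,31): 0⊕1⊕0⊕1⊕0⊕1⊕1⊕0⊕0⊕0⊕1⊕0⊕0⊕1⊕1⊕0 = 1
s4 (pos 4,5,6,7,12,13,14,15,20,21,22,23,28,29,30,31): 0⊕0⊕0⊕1⊕1⊕1⊕1⊕0⊕1⊕0⊕1⊕0⊕0⊕0⊕1⊕0 = 1
s8 (pos 8,9,10,11,12,13,14,15,24,25,26,27,28,29,30,31): 0⊕1⊕0⊕1⊕1⊕1⊕1⊕0⊕1⊕1⊕0⊕1⊕0⊕0⊕1⊕0 = 1
s16 (pos 16,17,18,19,20,21,22,23,24,25,26,27,28,29,30,31): 1⊕1⊕0⊕0⊕1⊕0⊕1⊕0⊕1⊕1⊕0⊕1⊕0⊕0⊕1⊕0 = 0
Syndrome s16…s1 = 01111 → error at position 15.
Flip position 15: 1010001010111101100101011010010 → 1010001010111111100101011010010
Read data bits from positions 3,5,6,7,9,10,11,12,13,14,15,17,18,19,20,21,22,23,24,25,26,27,28,29,30,31: 10011011111100101011010010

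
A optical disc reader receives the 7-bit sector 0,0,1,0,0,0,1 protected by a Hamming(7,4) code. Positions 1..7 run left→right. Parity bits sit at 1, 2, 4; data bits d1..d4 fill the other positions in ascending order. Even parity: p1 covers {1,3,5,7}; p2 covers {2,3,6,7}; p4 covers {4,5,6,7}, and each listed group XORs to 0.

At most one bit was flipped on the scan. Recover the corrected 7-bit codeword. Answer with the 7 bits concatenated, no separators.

s1 (pos 1,3,5,7): 0⊕1⊕0⊕1 = 0
s2 (pos 2,3,6,7): 0⊕1⊕0⊕1 = 0
s4 (pos 4,5,6,7): 0⊕0⊕0⊕1 = 1
Syndrome s4…s1 = 100 → error at position 4.
Flip position 4: 0010001 → 0011001

0011001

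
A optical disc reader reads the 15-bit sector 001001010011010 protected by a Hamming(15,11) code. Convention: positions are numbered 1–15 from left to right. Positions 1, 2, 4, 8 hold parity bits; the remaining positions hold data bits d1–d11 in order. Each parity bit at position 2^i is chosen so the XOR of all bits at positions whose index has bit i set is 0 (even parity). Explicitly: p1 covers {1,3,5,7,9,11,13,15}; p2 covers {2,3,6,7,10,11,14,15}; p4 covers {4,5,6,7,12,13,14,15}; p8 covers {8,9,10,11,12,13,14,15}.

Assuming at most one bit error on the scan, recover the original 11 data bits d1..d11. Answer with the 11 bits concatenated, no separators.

10100011010

s1 (pos 1,3,5,7,9,11,13,15): 0⊕1⊕0⊕0⊕0⊕1⊕0⊕0 = 0
s2 (pos 2,3,6,7,10,11,14,15): 0⊕1⊕1⊕0⊕0⊕1⊕1⊕0 = 0
s4 (pos 4,5,6,7,12,13,14,15): 0⊕0⊕1⊕0⊕1⊕0⊕1⊕0 = 1
s8 (pos 8,9,10,11,12,13,14,15): 1⊕0⊕0⊕1⊕1⊕0⊕1⊕0 = 0
Syndrome s8…s1 = 0100 → error at position 4.
Flip position 4: 001001010011010 → 001101010011010
Read data bits from positions 3,5,6,7,9,10,11,12,13,14,15: 10100011010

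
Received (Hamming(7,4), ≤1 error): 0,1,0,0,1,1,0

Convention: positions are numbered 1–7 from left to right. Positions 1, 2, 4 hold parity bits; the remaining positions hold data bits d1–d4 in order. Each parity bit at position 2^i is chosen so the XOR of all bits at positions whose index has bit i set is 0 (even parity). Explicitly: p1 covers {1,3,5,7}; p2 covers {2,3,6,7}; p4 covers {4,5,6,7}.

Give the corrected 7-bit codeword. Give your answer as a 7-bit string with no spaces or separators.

s1 (pos 1,3,5,7): 0⊕0⊕1⊕0 = 1
s2 (pos 2,3,6,7): 1⊕0⊕1⊕0 = 0
s4 (pos 4,5,6,7): 0⊕1⊕1⊕0 = 0
Syndrome s4…s1 = 001 → error at position 1.
Flip position 1: 0100110 → 1100110

1100110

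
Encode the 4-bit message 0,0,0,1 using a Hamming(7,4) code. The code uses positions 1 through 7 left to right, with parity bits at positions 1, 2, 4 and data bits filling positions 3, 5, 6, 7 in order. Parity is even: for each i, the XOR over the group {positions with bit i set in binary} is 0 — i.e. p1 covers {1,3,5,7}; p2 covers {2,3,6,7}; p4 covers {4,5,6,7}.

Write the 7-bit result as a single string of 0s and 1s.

1101001

Place data at non-parity positions: p1 p2 0 p4 0 0 1
p1 (pos 1,3,5,7): XOR of data positions = 0⊕0⊕1 = 1
p2 (pos 2,3,6,7): XOR of data positions = 0⊕0⊕1 = 1
p4 (pos 4,5,6,7): XOR of data positions = 0⊕0⊕1 = 1
Codeword: 1101001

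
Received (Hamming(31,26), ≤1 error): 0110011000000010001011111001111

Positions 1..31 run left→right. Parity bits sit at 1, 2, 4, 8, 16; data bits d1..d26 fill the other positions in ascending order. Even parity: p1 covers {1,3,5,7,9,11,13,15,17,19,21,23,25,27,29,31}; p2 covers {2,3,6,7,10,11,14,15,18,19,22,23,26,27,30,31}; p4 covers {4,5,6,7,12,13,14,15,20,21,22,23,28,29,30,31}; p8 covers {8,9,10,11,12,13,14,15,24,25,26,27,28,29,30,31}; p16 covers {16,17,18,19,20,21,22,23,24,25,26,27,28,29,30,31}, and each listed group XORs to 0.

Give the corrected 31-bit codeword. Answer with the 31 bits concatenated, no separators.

0110011010000010001011111001111

s1 (pos 1,3,5,7,9,11,13,15,17,19,21,23,25,27,29,31): 0⊕1⊕0⊕1⊕0⊕0⊕0⊕1⊕0⊕1⊕1⊕1⊕1⊕0⊕1⊕1 = 1
s2 (pos 2,3,6,7,10,11,14,15,18,19,22,23,26,27,30,31): 1⊕1⊕1⊕1⊕0⊕0⊕0⊕1⊕0⊕1⊕1⊕1⊕0⊕0⊕1⊕1 = 0
s4 (pos 4,5,6,7,12,13,14,15,20,21,22,23,28,29,30,31): 0⊕0⊕1⊕1⊕0⊕0⊕0⊕1⊕0⊕1⊕1⊕1⊕1⊕1⊕1⊕1 = 0
s8 (pos 8,9,10,11,12,13,14,15,24,25,26,27,28,29,30,31): 0⊕0⊕0⊕0⊕0⊕0⊕0⊕1⊕1⊕1⊕0⊕0⊕1⊕1⊕1⊕1 = 1
s16 (pos 16,17,18,19,20,21,22,23,24,25,26,27,28,29,30,31): 0⊕0⊕0⊕1⊕0⊕1⊕1⊕1⊕1⊕1⊕0⊕0⊕1⊕1⊕1⊕1 = 0
Syndrome s16…s1 = 01001 → error at position 9.
Flip position 9: 0110011000000010001011111001111 → 0110011010000010001011111001111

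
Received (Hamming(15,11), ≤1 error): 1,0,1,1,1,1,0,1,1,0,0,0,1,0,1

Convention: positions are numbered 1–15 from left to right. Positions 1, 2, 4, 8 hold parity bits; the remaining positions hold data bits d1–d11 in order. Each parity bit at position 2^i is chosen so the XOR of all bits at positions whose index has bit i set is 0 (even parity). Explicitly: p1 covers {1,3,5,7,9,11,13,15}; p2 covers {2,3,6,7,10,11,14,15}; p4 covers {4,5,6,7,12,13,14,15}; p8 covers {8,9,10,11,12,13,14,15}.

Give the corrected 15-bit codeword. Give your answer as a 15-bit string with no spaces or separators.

101110011000101

s1 (pos 1,3,5,7,9,11,13,15): 1⊕1⊕1⊕0⊕1⊕0⊕1⊕1 = 0
s2 (pos 2,3,6,7,10,11,14,15): 0⊕1⊕1⊕0⊕0⊕0⊕0⊕1 = 1
s4 (pos 4,5,6,7,12,13,14,15): 1⊕1⊕1⊕0⊕0⊕1⊕0⊕1 = 1
s8 (pos 8,9,10,11,12,13,14,15): 1⊕1⊕0⊕0⊕0⊕1⊕0⊕1 = 0
Syndrome s8…s1 = 0110 → error at position 6.
Flip position 6: 101111011000101 → 101110011000101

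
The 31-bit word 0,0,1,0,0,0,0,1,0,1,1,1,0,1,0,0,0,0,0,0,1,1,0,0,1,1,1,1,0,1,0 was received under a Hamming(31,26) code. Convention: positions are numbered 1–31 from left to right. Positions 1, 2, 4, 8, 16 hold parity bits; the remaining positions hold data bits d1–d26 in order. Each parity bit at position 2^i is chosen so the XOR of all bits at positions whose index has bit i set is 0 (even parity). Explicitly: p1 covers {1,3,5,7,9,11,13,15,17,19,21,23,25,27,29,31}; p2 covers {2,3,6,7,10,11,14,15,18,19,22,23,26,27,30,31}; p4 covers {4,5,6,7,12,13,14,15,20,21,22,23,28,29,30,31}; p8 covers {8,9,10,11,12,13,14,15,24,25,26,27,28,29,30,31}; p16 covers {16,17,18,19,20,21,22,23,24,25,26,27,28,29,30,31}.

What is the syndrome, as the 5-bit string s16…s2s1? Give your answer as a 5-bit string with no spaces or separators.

10001

s1 (pos 1,3,5,7,9,11,13,15,17,19,21,23,25,27,29,31): 0⊕1⊕0⊕0⊕0⊕1⊕0⊕0⊕0⊕0⊕1⊕0⊕1⊕1⊕0⊕0 = 1
s2 (pos 2,3,6,7,10,11,14,15,18,19,22,23,26,27,30,31): 0⊕1⊕0⊕0⊕1⊕1⊕1⊕0⊕0⊕0⊕1⊕0⊕1⊕1⊕1⊕0 = 0
s4 (pos 4,5,6,7,12,13,14,15,20,21,22,23,28,29,30,31): 0⊕0⊕0⊕0⊕1⊕0⊕1⊕0⊕0⊕1⊕1⊕0⊕1⊕0⊕1⊕0 = 0
s8 (pos 8,9,10,11,12,13,14,15,24,25,26,27,28,29,30,31): 1⊕0⊕1⊕1⊕1⊕0⊕1⊕0⊕0⊕1⊕1⊕1⊕1⊕0⊕1⊕0 = 0
s16 (pos 16,17,18,19,20,21,22,23,24,25,26,27,28,29,30,31): 0⊕0⊕0⊕0⊕0⊕1⊕1⊕0⊕0⊕1⊕1⊕1⊕1⊕0⊕1⊕0 = 1
Syndrome s16…s1 = 10001 → error at position 17.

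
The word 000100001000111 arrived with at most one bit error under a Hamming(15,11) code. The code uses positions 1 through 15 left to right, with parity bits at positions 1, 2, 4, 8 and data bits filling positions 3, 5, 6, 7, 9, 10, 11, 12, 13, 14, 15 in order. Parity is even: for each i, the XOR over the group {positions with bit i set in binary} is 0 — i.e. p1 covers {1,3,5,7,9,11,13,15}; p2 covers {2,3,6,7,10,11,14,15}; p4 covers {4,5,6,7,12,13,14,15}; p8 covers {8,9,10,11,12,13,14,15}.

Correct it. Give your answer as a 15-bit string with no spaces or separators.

100100001000111

s1 (pos 1,3,5,7,9,11,13,15): 0⊕0⊕0⊕0⊕1⊕0⊕1⊕1 = 1
s2 (pos 2,3,6,7,10,11,14,15): 0⊕0⊕0⊕0⊕0⊕0⊕1⊕1 = 0
s4 (pos 4,5,6,7,12,13,14,15): 1⊕0⊕0⊕0⊕0⊕1⊕1⊕1 = 0
s8 (pos 8,9,10,11,12,13,14,15): 0⊕1⊕0⊕0⊕0⊕1⊕1⊕1 = 0
Syndrome s8…s1 = 0001 → error at position 1.
Flip position 1: 000100001000111 → 100100001000111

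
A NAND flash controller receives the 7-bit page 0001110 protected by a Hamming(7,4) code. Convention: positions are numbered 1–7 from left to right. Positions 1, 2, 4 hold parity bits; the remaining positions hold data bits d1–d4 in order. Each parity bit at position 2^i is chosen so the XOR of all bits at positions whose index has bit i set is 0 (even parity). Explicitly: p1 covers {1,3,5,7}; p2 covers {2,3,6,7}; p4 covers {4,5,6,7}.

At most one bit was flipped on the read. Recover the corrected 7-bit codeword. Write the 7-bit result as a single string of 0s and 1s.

0001111

s1 (pos 1,3,5,7): 0⊕0⊕1⊕0 = 1
s2 (pos 2,3,6,7): 0⊕0⊕1⊕0 = 1
s4 (pos 4,5,6,7): 1⊕1⊕1⊕0 = 1
Syndrome s4…s1 = 111 → error at position 7.
Flip position 7: 0001110 → 0001111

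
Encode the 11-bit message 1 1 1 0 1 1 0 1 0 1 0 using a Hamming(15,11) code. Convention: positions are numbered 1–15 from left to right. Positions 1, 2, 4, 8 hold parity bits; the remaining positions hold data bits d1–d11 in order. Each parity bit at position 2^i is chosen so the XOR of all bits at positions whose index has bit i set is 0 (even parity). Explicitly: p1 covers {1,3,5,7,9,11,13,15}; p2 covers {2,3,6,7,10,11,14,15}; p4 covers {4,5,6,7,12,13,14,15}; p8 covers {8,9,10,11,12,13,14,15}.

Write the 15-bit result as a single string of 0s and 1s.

101011001101010

Place data at non-parity positions: p1 p2 1 p4 1 1 0 p8 1 1 0 1 0 1 0
p1 (pos 1,3,5,7,9,11,13,15): XOR of data positions = 1⊕1⊕0⊕1⊕0⊕0⊕0 = 1
p2 (pos 2,3,6,7,10,11,14,15): XOR of data positions = 1⊕1⊕0⊕1⊕0⊕1⊕0 = 0
p4 (pos 4,5,6,7,12,13,14,15): XOR of data positions = 1⊕1⊕0⊕1⊕0⊕1⊕0 = 0
p8 (pos 8,9,10,11,12,13,14,15): XOR of data positions = 1⊕1⊕0⊕1⊕0⊕1⊕0 = 0
Codeword: 101011001101010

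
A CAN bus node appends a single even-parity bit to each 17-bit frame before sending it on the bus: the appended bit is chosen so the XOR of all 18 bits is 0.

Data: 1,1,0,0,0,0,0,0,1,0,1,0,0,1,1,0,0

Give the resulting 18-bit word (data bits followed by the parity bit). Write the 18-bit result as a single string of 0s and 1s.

110000001010011000

XOR of the 17 data bits: 1⊕1⊕0⊕0⊕0⊕0⊕0⊕0⊕1⊕0⊕1⊕0⊕0⊕1⊕1⊕0⊕0 = 0
Parity bit = 0 (so all 18 bits XOR to 0).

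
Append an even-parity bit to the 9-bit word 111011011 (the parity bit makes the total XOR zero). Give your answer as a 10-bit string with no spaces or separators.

XOR of the 9 data bits: 1⊕1⊕1⊕0⊕1⊕1⊕0⊕1⊕1 = 1
Parity bit = 1 (so all 10 bits XOR to 0).

1110110111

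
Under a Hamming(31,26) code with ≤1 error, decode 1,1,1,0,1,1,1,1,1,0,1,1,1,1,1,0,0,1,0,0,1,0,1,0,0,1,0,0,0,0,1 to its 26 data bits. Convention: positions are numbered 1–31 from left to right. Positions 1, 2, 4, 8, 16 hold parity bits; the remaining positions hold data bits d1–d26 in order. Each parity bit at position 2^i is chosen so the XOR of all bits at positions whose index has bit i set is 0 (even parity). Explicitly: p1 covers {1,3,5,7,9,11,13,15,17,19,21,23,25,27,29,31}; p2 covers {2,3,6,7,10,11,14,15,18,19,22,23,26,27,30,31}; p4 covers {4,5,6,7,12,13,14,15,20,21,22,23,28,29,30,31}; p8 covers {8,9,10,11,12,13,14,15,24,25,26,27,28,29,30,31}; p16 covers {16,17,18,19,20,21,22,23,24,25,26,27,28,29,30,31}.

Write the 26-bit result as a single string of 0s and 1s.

s1 (pos 1,3,5,7,9,11,13,15,17,19,21,23,25,27,29,31): 1⊕1⊕1⊕1⊕1⊕1⊕1⊕1⊕0⊕0⊕1⊕1⊕0⊕0⊕0⊕1 = 1
s2 (pos 2,3,6,7,10,11,14,15,18,19,22,23,26,27,30,31): 1⊕1⊕1⊕1⊕0⊕1⊕1⊕1⊕1⊕0⊕0⊕1⊕1⊕0⊕0⊕1 = 1
s4 (pos 4,5,6,7,12,13,14,15,20,21,22,23,28,29,30,31): 0⊕1⊕1⊕1⊕1⊕1⊕1⊕1⊕0⊕1⊕0⊕1⊕0⊕0⊕0⊕1 = 0
s8 (pos 8,9,10,11,12,13,14,15,24,25,26,27,28,29,30,31): 1⊕1⊕0⊕1⊕1⊕1⊕1⊕1⊕0⊕0⊕1⊕0⊕0⊕0⊕0⊕1 = 1
s16 (pos 16,17,18,19,20,21,22,23,24,25,26,27,28,29,30,31): 0⊕0⊕1⊕0⊕0⊕1⊕0⊕1⊕0⊕0⊕1⊕0⊕0⊕0⊕0⊕1 = 1
Syndrome s16…s1 = 11011 → error at position 27.
Flip position 27: 1110111110111110010010100100001 → 1110111110111110010010100110001
Read data bits from positions 3,5,6,7,9,10,11,12,13,14,15,17,18,19,20,21,22,23,24,25,26,27,28,29,30,31: 11111011111010010100110001

11111011111010010100110001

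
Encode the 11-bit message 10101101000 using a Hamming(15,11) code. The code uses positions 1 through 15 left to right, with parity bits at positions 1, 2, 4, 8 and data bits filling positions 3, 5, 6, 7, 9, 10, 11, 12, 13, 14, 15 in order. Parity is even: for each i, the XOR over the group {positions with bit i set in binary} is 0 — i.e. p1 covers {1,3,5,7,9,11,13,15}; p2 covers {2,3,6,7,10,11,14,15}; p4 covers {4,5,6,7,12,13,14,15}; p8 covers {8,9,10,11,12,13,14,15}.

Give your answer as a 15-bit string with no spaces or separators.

011001011101000

Place data at non-parity positions: p1 p2 1 p4 0 1 0 p8 1 1 0 1 0 0 0
p1 (pos 1,3,5,7,9,11,13,15): XOR of data positions = 1⊕0⊕0⊕1⊕0⊕0⊕0 = 0
p2 (pos 2,3,6,7,10,11,14,15): XOR of data positions = 1⊕1⊕0⊕1⊕0⊕0⊕0 = 1
p4 (pos 4,5,6,7,12,13,14,15): XOR of data positions = 0⊕1⊕0⊕1⊕0⊕0⊕0 = 0
p8 (pos 8,9,10,11,12,13,14,15): XOR of data positions = 1⊕1⊕0⊕1⊕0⊕0⊕0 = 1
Codeword: 011001011101000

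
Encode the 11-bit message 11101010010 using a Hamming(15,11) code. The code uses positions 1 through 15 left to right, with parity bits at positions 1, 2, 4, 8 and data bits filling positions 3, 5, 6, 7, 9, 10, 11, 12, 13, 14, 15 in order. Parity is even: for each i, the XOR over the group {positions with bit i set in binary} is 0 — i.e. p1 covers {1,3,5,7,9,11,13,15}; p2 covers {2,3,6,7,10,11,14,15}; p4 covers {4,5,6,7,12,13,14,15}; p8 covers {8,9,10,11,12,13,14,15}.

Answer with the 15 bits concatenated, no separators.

Place data at non-parity positions: p1 p2 1 p4 1 1 0 p8 1 0 1 0 0 1 0
p1 (pos 1,3,5,7,9,11,13,15): XOR of data positions = 1⊕1⊕0⊕1⊕1⊕0⊕0 = 0
p2 (pos 2,3,6,7,10,11,14,15): XOR of data positions = 1⊕1⊕0⊕0⊕1⊕1⊕0 = 0
p4 (pos 4,5,6,7,12,13,14,15): XOR of data positions = 1⊕1⊕0⊕0⊕0⊕1⊕0 = 1
p8 (pos 8,9,10,11,12,13,14,15): XOR of data positions = 1⊕0⊕1⊕0⊕0⊕1⊕0 = 1
Codeword: 001111011010010

001111011010010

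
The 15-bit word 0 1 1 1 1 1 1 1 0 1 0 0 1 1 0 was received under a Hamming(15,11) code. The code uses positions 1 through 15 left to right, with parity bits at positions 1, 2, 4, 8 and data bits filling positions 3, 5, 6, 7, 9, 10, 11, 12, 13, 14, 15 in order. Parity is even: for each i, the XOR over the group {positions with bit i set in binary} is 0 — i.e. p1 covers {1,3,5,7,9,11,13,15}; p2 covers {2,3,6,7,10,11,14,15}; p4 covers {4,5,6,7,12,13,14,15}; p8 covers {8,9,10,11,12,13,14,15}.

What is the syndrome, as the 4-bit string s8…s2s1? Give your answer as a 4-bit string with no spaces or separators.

0000

s1 (pos 1,3,5,7,9,11,13,15): 0⊕1⊕1⊕1⊕0⊕0⊕1⊕0 = 0
s2 (pos 2,3,6,7,10,11,14,15): 1⊕1⊕1⊕1⊕1⊕0⊕1⊕0 = 0
s4 (pos 4,5,6,7,12,13,14,15): 1⊕1⊕1⊕1⊕0⊕1⊕1⊕0 = 0
s8 (pos 8,9,10,11,12,13,14,15): 1⊕0⊕1⊕0⊕0⊕1⊕1⊕0 = 0
Syndrome s8…s1 = 0000 → no error.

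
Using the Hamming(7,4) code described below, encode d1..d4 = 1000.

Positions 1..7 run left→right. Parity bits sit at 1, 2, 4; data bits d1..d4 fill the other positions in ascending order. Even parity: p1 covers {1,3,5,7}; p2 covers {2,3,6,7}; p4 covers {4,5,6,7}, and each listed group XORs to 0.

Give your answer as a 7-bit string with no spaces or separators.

1110000

Place data at non-parity positions: p1 p2 1 p4 0 0 0
p1 (pos 1,3,5,7): XOR of data positions = 1⊕0⊕0 = 1
p2 (pos 2,3,6,7): XOR of data positions = 1⊕0⊕0 = 1
p4 (pos 4,5,6,7): XOR of data positions = 0⊕0⊕0 = 0
Codeword: 1110000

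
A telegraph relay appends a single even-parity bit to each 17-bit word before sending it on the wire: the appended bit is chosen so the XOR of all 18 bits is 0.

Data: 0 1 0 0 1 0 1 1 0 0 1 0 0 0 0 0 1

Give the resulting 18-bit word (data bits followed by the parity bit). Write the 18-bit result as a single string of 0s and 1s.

XOR of the 17 data bits: 0⊕1⊕0⊕0⊕1⊕0⊕1⊕1⊕0⊕0⊕1⊕0⊕0⊕0⊕0⊕0⊕1 = 0
Parity bit = 0 (so all 18 bits XOR to 0).

010010110010000010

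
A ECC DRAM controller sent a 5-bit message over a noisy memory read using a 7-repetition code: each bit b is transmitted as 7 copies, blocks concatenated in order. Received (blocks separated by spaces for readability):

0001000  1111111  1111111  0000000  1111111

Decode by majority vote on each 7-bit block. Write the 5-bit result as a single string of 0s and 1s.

01101

Block 1 (0001000): 1 one → 0
Block 2 (1111111): 7 ones → 1
Block 3 (1111111): 7 ones → 1
Block 4 (0000000): 0 ones → 0
Block 5 (1111111): 7 ones → 1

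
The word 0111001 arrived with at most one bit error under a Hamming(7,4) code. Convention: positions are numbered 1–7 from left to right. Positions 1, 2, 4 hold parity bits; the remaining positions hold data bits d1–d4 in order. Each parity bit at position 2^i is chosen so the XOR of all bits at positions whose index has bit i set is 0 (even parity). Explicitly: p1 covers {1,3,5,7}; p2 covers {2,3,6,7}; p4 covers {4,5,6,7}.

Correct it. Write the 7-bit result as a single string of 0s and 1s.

0011001

s1 (pos 1,3,5,7): 0⊕1⊕0⊕1 = 0
s2 (pos 2,3,6,7): 1⊕1⊕0⊕1 = 1
s4 (pos 4,5,6,7): 1⊕0⊕0⊕1 = 0
Syndrome s4…s1 = 010 → error at position 2.
Flip position 2: 0111001 → 0011001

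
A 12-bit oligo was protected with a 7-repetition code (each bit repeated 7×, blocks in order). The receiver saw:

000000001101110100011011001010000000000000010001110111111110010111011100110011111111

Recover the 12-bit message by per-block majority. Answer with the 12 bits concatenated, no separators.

010000011101

Block 1 (0000000): 0 ones → 0
Block 2 (0110111): 5 ones → 1
Block 3 (0100011): 3 ones → 0
Block 4 (0110010): 3 ones → 0
Block 5 (1000000): 1 one → 0
Block 6 (0000000): 0 ones → 0
Block 7 (0100011): 3 ones → 0
Block 8 (1011111): 6 ones → 1
Block 9 (1110010): 4 ones → 1
Block 10 (1110111): 6 ones → 1
Block 11 (0011001): 3 ones → 0
Block 12 (1111111): 7 ones → 1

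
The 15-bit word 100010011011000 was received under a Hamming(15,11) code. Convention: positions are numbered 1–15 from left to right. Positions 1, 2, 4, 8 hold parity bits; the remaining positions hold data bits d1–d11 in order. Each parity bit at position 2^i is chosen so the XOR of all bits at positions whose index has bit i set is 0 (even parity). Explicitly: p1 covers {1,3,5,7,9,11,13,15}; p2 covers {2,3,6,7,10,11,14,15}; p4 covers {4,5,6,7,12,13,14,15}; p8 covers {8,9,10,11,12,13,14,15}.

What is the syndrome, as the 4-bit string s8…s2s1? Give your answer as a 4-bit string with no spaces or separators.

s1 (pos 1,3,5,7,9,11,13,15): 1⊕0⊕1⊕0⊕1⊕1⊕0⊕0 = 0
s2 (pos 2,3,6,7,10,11,14,15): 0⊕0⊕0⊕0⊕0⊕1⊕0⊕0 = 1
s4 (pos 4,5,6,7,12,13,14,15): 0⊕1⊕0⊕0⊕1⊕0⊕0⊕0 = 0
s8 (pos 8,9,10,11,12,13,14,15): 1⊕1⊕0⊕1⊕1⊕0⊕0⊕0 = 0
Syndrome s8…s1 = 0010 → error at position 2.

0010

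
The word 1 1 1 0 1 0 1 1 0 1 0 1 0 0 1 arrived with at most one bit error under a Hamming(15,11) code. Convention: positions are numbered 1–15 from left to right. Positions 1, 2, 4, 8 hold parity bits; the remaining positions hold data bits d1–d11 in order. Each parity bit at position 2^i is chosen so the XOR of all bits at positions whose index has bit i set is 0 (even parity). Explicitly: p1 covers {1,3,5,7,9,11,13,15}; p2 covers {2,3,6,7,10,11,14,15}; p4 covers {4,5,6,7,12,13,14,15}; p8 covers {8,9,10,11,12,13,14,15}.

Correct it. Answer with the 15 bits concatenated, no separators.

s1 (pos 1,3,5,7,9,11,13,15): 1⊕1⊕1⊕1⊕0⊕0⊕0⊕1 = 1
s2 (pos 2,3,6,7,10,11,14,15): 1⊕1⊕0⊕1⊕1⊕0⊕0⊕1 = 1
s4 (pos 4,5,6,7,12,13,14,15): 0⊕1⊕0⊕1⊕1⊕0⊕0⊕1 = 0
s8 (pos 8,9,10,11,12,13,14,15): 1⊕0⊕1⊕0⊕1⊕0⊕0⊕1 = 0
Syndrome s8…s1 = 0011 → error at position 3.
Flip position 3: 111010110101001 → 110010110101001

110010110101001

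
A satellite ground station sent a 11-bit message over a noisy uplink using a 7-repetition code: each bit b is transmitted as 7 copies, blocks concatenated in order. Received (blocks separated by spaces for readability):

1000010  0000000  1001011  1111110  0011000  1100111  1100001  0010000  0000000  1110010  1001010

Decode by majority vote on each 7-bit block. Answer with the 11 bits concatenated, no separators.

Block 1 (1000010): 2 ones → 0
Block 2 (0000000): 0 ones → 0
Block 3 (1001011): 4 ones → 1
Block 4 (1111110): 6 ones → 1
Block 5 (0011000): 2 ones → 0
Block 6 (1100111): 5 ones → 1
Block 7 (1100001): 3 ones → 0
Block 8 (0010000): 1 one → 0
Block 9 (0000000): 0 ones → 0
Block 10 (1110010): 4 ones → 1
Block 11 (1001010): 3 ones → 0

00110100010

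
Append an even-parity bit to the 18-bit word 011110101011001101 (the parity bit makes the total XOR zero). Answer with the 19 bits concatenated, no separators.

XOR of the 18 data bits: 0⊕1⊕1⊕1⊕1⊕0⊕1⊕0⊕1⊕0⊕1⊕1⊕0⊕0⊕1⊕1⊕0⊕1 = 1
Parity bit = 1 (so all 19 bits XOR to 0).

0111101010110011011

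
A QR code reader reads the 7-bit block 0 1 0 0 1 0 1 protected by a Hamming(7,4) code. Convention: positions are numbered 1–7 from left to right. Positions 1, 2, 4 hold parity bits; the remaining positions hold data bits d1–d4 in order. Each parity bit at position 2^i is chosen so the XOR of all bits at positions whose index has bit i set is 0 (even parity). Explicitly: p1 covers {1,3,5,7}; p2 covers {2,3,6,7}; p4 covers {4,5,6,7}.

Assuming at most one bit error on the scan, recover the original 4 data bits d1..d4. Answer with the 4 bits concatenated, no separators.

0101

s1 (pos 1,3,5,7): 0⊕0⊕1⊕1 = 0
s2 (pos 2,3,6,7): 1⊕0⊕0⊕1 = 0
s4 (pos 4,5,6,7): 0⊕1⊕0⊕1 = 0
Syndrome s4…s1 = 000 → no error.
Read data bits from positions 3,5,6,7: 0101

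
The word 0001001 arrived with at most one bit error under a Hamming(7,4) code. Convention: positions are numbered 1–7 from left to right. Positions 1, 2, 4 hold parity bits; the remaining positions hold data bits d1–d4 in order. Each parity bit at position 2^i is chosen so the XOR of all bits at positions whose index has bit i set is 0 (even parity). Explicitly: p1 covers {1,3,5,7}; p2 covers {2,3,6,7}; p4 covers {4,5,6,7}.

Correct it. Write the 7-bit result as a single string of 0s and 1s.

s1 (pos 1,3,5,7): 0⊕0⊕0⊕1 = 1
s2 (pos 2,3,6,7): 0⊕0⊕0⊕1 = 1
s4 (pos 4,5,6,7): 1⊕0⊕0⊕1 = 0
Syndrome s4…s1 = 011 → error at position 3.
Flip position 3: 0001001 → 0011001

0011001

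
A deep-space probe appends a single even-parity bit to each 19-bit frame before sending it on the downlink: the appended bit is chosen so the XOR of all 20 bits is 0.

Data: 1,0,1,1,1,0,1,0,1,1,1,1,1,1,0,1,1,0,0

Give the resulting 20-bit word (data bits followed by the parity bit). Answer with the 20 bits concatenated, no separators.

10111010111111011001

XOR of the 19 data bits: 1⊕0⊕1⊕1⊕1⊕0⊕1⊕0⊕1⊕1⊕1⊕1⊕1⊕1⊕0⊕1⊕1⊕0⊕0 = 1
Parity bit = 1 (so all 20 bits XOR to 0).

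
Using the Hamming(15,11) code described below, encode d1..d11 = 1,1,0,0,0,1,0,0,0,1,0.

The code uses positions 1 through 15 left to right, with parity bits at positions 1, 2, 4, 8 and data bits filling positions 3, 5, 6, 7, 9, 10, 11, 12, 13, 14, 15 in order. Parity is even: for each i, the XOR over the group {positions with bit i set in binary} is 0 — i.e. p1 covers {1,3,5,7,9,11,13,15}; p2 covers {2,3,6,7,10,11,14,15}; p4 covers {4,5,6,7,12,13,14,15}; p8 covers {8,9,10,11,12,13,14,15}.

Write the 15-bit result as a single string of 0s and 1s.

Place data at non-parity positions: p1 p2 1 p4 1 0 0 p8 0 1 0 0 0 1 0
p1 (pos 1,3,5,7,9,11,13,15): XOR of data positions = 1⊕1⊕0⊕0⊕0⊕0⊕0 = 0
p2 (pos 2,3,6,7,10,11,14,15): XOR of data positions = 1⊕0⊕0⊕1⊕0⊕1⊕0 = 1
p4 (pos 4,5,6,7,12,13,14,15): XOR of data positions = 1⊕0⊕0⊕0⊕0⊕1⊕0 = 0
p8 (pos 8,9,10,11,12,13,14,15): XOR of data positions = 0⊕1⊕0⊕0⊕0⊕1⊕0 = 0
Codeword: 011010000100010

011010000100010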